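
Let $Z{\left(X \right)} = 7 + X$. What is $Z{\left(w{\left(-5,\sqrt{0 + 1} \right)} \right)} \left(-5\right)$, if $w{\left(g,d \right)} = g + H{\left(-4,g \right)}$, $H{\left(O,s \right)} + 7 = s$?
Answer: $50$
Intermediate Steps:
$H{\left(O,s \right)} = -7 + s$
$w{\left(g,d \right)} = -7 + 2 g$ ($w{\left(g,d \right)} = g + \left(-7 + g\right) = -7 + 2 g$)
$Z{\left(w{\left(-5,\sqrt{0 + 1} \right)} \right)} \left(-5\right) = \left(7 + \left(-7 + 2 \left(-5\right)\right)\right) \left(-5\right) = \left(7 - 17\right) \left(-5\right) = \left(-10\right) \left(-5\right) = 50$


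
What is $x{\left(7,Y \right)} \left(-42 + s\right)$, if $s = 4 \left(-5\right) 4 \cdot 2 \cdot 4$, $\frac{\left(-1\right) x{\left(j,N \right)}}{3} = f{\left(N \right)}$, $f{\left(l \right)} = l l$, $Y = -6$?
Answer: $73656$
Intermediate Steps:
$f{\left(l \right)} = l^{2}$
$x{\left(j,N \right)} = - 3 N^{2}$
$s = -640$ ($s = - 20 \cdot 8 \cdot 4 = \left(-20\right) 32 = -640$)
$x{\left(7,Y \right)} \left(-42 + s\right) = - 3 \left(-6\right)^{2} \left(-42 - 640\right) = \left(-3\right) 36 \left(-682\right) = \left(-108\right) \left(-682\right) = 73656$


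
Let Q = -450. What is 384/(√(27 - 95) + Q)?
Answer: -21600/25321 - 96*I*√17/25321 ≈ -0.85305 - 0.015632*I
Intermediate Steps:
384/(√(27 - 95) + Q) = 384/(√(27 - 95) - 450) = 384/(√(-68) - 450) = 384/(2*I*√17 - 450) = 384/(-450 + 2*I*√17)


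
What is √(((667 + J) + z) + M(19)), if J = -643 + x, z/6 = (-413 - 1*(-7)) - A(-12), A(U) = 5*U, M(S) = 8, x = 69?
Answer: 5*I*√79 ≈ 44.441*I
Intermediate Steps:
z = -2076 (z = 6*((-413 - 1*(-7)) - 5*(-12)) = 6*((-413 + 7) - 1*(-60)) = 6*(-406 + 60) = 6*(-346) = -2076)
J = -574 (J = -643 + 69 = -574)
√(((667 + J) + z) + M(19)) = √(((667 - 574) - 2076) + 8) = √((93 - 2076) + 8) = √(-1983 + 8) = √(-1975) = 5*I*√79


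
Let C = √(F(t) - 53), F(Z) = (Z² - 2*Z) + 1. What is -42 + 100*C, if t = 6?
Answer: -42 + 200*I*√7 ≈ -42.0 + 529.15*I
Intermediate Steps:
F(Z) = 1 + Z² - 2*Z
C = 2*I*√7 (C = √((1 + 6² - 2*6) - 53) = √((1 + 36 - 12) - 53) = √(25 - 53) = √(-28) = 2*I*√7 ≈ 5.2915*I)
-42 + 100*C = -42 + 100*(2*I*√7) = -42 + 200*I*√7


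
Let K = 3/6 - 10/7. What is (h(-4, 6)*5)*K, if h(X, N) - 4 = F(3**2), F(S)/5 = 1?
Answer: -585/14 ≈ -41.786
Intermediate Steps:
F(S) = 5 (F(S) = 5*1 = 5)
K = -13/14 (K = 3*(1/6) - 10*1/7 = 1/2 - 10/7 = -13/14 ≈ -0.92857)
h(X, N) = 9 (h(X, N) = 4 + 5 = 9)
(h(-4, 6)*5)*K = (9*5)*(-13/14) = 45*(-13/14) = -585/14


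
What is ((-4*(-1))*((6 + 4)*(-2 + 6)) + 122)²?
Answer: 79524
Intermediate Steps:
((-4*(-1))*((6 + 4)*(-2 + 6)) + 122)² = (4*(10*4) + 122)² = (4*40 + 122)² = (160 + 122)² = 282² = 79524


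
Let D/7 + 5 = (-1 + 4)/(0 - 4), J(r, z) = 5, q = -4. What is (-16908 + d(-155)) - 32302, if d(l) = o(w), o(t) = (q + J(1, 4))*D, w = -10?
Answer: -197001/4 ≈ -49250.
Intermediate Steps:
D = -161/4 (D = -35 + 7*((-1 + 4)/(0 - 4)) = -35 + 7*(3/(-4)) = -35 + 7*(3*(-1/4)) = -35 + 7*(-3/4) = -35 - 21/4 = -161/4 ≈ -40.250)
o(t) = -161/4 (o(t) = (-4 + 5)*(-161/4) = 1*(-161/4) = -161/4)
d(l) = -161/4
(-16908 + d(-155)) - 32302 = (-16908 - 161/4) - 32302 = -67793/4 - 32302 = -197001/4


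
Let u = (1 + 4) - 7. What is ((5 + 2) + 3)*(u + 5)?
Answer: 30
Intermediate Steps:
u = -2 (u = 5 - 7 = -2)
((5 + 2) + 3)*(u + 5) = ((5 + 2) + 3)*(-2 + 5) = (7 + 3)*3 = 10*3 = 30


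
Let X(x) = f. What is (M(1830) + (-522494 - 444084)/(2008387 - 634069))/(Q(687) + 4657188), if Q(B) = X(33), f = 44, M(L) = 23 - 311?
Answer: -198385081/3200258883888 ≈ -6.1990e-5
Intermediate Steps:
M(L) = -288
X(x) = 44
Q(B) = 44
(M(1830) + (-522494 - 444084)/(2008387 - 634069))/(Q(687) + 4657188) = (-288 + (-522494 - 444084)/(2008387 - 634069))/(44 + 4657188) = (-288 - 966578/1374318)/4657232 = (-288 - 966578*1/1374318)*(1/4657232) = (-288 - 483289/687159)*(1/4657232) = -198385081/687159*1/4657232 = -198385081/3200258883888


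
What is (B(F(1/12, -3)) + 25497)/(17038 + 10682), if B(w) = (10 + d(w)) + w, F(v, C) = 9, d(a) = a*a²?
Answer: 5249/5544 ≈ 0.94679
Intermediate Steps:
d(a) = a³
B(w) = 10 + w + w³ (B(w) = (10 + w³) + w = 10 + w + w³)
(B(F(1/12, -3)) + 25497)/(17038 + 10682) = ((10 + 9 + 9³) + 25497)/(17038 + 10682) = ((10 + 9 + 729) + 25497)/27720 = (748 + 25497)*(1/27720) = 26245*(1/27720) = 5249/5544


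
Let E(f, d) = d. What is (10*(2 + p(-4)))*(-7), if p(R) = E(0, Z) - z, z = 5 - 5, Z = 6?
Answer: -560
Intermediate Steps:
z = 0
p(R) = 6 (p(R) = 6 - 1*0 = 6 + 0 = 6)
(10*(2 + p(-4)))*(-7) = (10*(2 + 6))*(-7) = (10*8)*(-7) = 80*(-7) = -560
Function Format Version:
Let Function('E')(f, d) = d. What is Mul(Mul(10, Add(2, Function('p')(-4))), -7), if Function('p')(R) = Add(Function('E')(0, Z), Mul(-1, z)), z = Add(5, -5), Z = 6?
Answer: -560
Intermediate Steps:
z = 0
Function('p')(R) = 6 (Function('p')(R) = Add(6, Mul(-1, 0)) = Add(6, 0) = 6)
Mul(Mul(10, Add(2, Function('p')(-4))), -7) = Mul(Mul(10, Add(2, 6)), -7) = Mul(Mul(10, 8), -7) = Mul(80, -7) = -560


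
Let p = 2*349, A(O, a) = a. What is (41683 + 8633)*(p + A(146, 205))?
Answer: 45435348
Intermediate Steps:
p = 698
(41683 + 8633)*(p + A(146, 205)) = (41683 + 8633)*(698 + 205) = 50316*903 = 45435348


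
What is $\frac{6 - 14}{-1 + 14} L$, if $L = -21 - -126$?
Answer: $- \frac{840}{13} \approx -64.615$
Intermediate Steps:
$L = 105$ ($L = -21 + 126 = 105$)
$\frac{6 - 14}{-1 + 14} L = \frac{6 - 14}{-1 + 14} \cdot 105 = - \frac{8}{13} \cdot 105 = \left(-8\right) \frac{1}{13} \cdot 105 = \left(- \frac{8}{13}\right) 105 = - \frac{840}{13}$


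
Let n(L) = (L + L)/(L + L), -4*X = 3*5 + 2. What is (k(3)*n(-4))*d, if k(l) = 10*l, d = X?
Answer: -255/2 ≈ -127.50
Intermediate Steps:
X = -17/4 (X = -(3*5 + 2)/4 = -(15 + 2)/4 = -¼*17 = -17/4 ≈ -4.2500)
d = -17/4 ≈ -4.2500
n(L) = 1 (n(L) = (2*L)/((2*L)) = (2*L)*(1/(2*L)) = 1)
(k(3)*n(-4))*d = ((10*3)*1)*(-17/4) = (30*1)*(-17/4) = 30*(-17/4) = -255/2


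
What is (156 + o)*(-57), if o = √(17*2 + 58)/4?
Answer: -8892 - 57*√23/2 ≈ -9028.7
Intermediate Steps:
o = √23/2 (o = √(34 + 58)*(¼) = √92*(¼) = (2*√23)*(¼) = √23/2 ≈ 2.3979)
(156 + o)*(-57) = (156 + √23/2)*(-57) = -8892 - 57*√23/2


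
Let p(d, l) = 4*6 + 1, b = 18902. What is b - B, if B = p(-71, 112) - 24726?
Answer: 43603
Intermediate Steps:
p(d, l) = 25 (p(d, l) = 24 + 1 = 25)
B = -24701 (B = 25 - 24726 = -24701)
b - B = 18902 - 1*(-24701) = 18902 + 24701 = 43603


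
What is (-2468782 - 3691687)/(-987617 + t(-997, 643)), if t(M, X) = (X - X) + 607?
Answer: 6160469/987010 ≈ 6.2415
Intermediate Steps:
t(M, X) = 607 (t(M, X) = 0 + 607 = 607)
(-2468782 - 3691687)/(-987617 + t(-997, 643)) = (-2468782 - 3691687)/(-987617 + 607) = -6160469/(-987010) = -6160469*(-1/987010) = 6160469/987010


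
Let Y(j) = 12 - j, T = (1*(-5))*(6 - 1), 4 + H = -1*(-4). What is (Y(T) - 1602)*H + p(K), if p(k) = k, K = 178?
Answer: 178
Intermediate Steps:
H = 0 (H = -4 - 1*(-4) = -4 + 4 = 0)
T = -25 (T = -5*5 = -25)
(Y(T) - 1602)*H + p(K) = ((12 - 1*(-25)) - 1602)*0 + 178 = ((12 + 25) - 1602)*0 + 178 = (37 - 1602)*0 + 178 = -1565*0 + 178 = 0 + 178 = 178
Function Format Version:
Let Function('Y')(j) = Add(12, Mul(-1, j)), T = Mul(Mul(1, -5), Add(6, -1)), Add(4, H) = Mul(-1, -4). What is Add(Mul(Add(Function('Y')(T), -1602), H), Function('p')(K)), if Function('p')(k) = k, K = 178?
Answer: 178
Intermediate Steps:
H = 0 (H = Add(-4, Mul(-1, -4)) = Add(-4, 4) = 0)
T = -25 (T = Mul(-5, 5) = -25)
Add(Mul(Add(Function('Y')(T), -1602), H), Function('p')(K)) = Add(Mul(Add(Add(12, Mul(-1, -25)), -1602), 0), 178) = Add(Mul(Add(Add(12, 25), -1602), 0), 178) = Add(Mul(Add(37, -1602), 0), 178) = Add(Mul(-1565, 0), 178) = Add(0, 178) = 178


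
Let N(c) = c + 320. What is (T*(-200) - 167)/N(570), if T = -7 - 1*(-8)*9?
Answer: -13167/890 ≈ -14.794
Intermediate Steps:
N(c) = 320 + c
T = 65 (T = -7 + 8*9 = -7 + 72 = 65)
(T*(-200) - 167)/N(570) = (65*(-200) - 167)/(320 + 570) = (-13000 - 167)/890 = -13167*1/890 = -13167/890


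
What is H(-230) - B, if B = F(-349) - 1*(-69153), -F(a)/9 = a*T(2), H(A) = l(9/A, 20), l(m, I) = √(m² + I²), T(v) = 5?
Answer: -84858 + √21160081/230 ≈ -84838.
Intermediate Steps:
l(m, I) = √(I² + m²)
H(A) = √(400 + 81/A²) (H(A) = √(20² + (9/A)²) = √(400 + 81/A²))
F(a) = -45*a (F(a) = -9*a*5 = -45*a)
B = 84858 (B = -45*(-349) - 1*(-69153) = 15705 + 69153 = 84858)
H(-230) - B = √(400 + 81/(-230)²) - 1*84858 = √(400 + 81*(1/52900)) - 84858 = √(400 + 81/52900) - 84858 = √(21160081/52900) - 84858 = √21160081/230 - 84858 = -84858 + √21160081/230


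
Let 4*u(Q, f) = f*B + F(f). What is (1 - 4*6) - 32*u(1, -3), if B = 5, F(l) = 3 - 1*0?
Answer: 73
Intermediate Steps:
F(l) = 3 (F(l) = 3 + 0 = 3)
u(Q, f) = 3/4 + 5*f/4 (u(Q, f) = (f*5 + 3)/4 = (5*f + 3)/4 = (3 + 5*f)/4 = 3/4 + 5*f/4)
(1 - 4*6) - 32*u(1, -3) = (1 - 4*6) - 32*(3/4 + (5/4)*(-3)) = (1 - 24) - 32*(3/4 - 15/4) = -23 - 32*(-3) = -23 + 96 = 73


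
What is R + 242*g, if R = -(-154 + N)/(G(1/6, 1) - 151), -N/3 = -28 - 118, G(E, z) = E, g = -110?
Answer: -24089396/905 ≈ -26618.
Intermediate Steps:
N = 438 (N = -3*(-28 - 118) = -3*(-146) = 438)
R = 1704/905 (R = -(-154 + 438)/(1/6 - 151) = -284/(⅙ - 151) = -284/(-905/6) = -284*(-6)/905 = -1*(-1704/905) = 1704/905 ≈ 1.8829)
R + 242*g = 1704/905 + 242*(-110) = 1704/905 - 26620 = -24089396/905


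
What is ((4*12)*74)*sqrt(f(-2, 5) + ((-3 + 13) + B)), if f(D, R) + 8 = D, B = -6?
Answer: 3552*I*sqrt(6) ≈ 8700.6*I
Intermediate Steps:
f(D, R) = -8 + D
((4*12)*74)*sqrt(f(-2, 5) + ((-3 + 13) + B)) = ((4*12)*74)*sqrt((-8 - 2) + ((-3 + 13) - 6)) = (48*74)*sqrt(-10 + (10 - 6)) = 3552*sqrt(-10 + 4) = 3552*sqrt(-6) = 3552*(I*sqrt(6)) = 3552*I*sqrt(6)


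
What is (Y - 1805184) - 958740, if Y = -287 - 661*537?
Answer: -3119168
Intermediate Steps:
Y = -355244 (Y = -287 - 354957 = -355244)
(Y - 1805184) - 958740 = (-355244 - 1805184) - 958740 = -2160428 - 958740 = -3119168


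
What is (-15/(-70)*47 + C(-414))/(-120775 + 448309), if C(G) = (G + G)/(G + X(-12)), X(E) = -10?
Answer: 1487/40505038 ≈ 3.6711e-5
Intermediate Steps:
C(G) = 2*G/(-10 + G) (C(G) = (G + G)/(G - 10) = (2*G)/(-10 + G) = 2*G/(-10 + G))
(-15/(-70)*47 + C(-414))/(-120775 + 448309) = (-15/(-70)*47 + 2*(-414)/(-10 - 414))/(-120775 + 448309) = (-15*(-1/70)*47 + 2*(-414)/(-424))/327534 = ((3/14)*47 + 2*(-414)*(-1/424))*(1/327534) = (141/14 + 207/106)*(1/327534) = (4461/371)*(1/327534) = 1487/40505038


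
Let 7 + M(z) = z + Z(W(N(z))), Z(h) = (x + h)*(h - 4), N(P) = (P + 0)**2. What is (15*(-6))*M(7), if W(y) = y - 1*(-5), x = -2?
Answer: -234000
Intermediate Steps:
N(P) = P**2
W(y) = 5 + y (W(y) = y + 5 = 5 + y)
Z(h) = (-4 + h)*(-2 + h) (Z(h) = (-2 + h)*(h - 4) = (-2 + h)*(-4 + h) = (-4 + h)*(-2 + h))
M(z) = -29 + z + (5 + z**2)**2 - 6*z**2 (M(z) = -7 + (z + (8 + (5 + z**2)**2 - 6*(5 + z**2))) = -7 + (z + (8 + (5 + z**2)**2 + (-30 - 6*z**2))) = -7 + (z + (-22 + (5 + z**2)**2 - 6*z**2)) = -7 + (-22 + z + (5 + z**2)**2 - 6*z**2) = -29 + z + (5 + z**2)**2 - 6*z**2)
(15*(-6))*M(7) = (15*(-6))*(-4 + 7 + 7**4 + 4*7**2) = -90*(-4 + 7 + 2401 + 4*49) = -90*(-4 + 7 + 2401 + 196) = -90*2600 = -234000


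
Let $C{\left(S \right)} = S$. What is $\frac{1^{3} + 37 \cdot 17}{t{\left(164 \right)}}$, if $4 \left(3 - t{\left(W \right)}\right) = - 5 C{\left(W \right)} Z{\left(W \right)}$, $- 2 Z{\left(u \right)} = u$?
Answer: $- \frac{90}{2401} \approx -0.037484$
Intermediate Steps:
$Z{\left(u \right)} = - \frac{u}{2}$
$t{\left(W \right)} = 3 - \frac{5 W^{2}}{8}$ ($t{\left(W \right)} = 3 - \frac{- 5 W \left(- \frac{W}{2}\right)}{4} = 3 - \frac{\frac{5}{2} W^{2}}{4} = 3 - \frac{5 W^{2}}{8}$)
$\frac{1^{3} + 37 \cdot 17}{t{\left(164 \right)}} = \frac{1^{3} + 37 \cdot 17}{3 - \frac{5 \cdot 164^{2}}{8}} = \frac{1 + 629}{3 - 16810} = \frac{630}{3 - 16810} = \frac{630}{-16807} = 630 \left(- \frac{1}{16807}\right) = - \frac{90}{2401}$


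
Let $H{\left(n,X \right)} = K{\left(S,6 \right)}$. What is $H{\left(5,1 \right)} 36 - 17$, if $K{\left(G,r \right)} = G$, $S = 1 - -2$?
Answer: $91$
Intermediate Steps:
$S = 3$ ($S = 1 + 2 = 3$)
$H{\left(n,X \right)} = 3$
$H{\left(5,1 \right)} 36 - 17 = 3 \cdot 36 - 17 = 108 - 17 = 91$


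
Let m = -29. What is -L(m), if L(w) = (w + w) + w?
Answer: 87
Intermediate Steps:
L(w) = 3*w (L(w) = 2*w + w = 3*w)
-L(m) = -3*(-29) = -1*(-87) = 87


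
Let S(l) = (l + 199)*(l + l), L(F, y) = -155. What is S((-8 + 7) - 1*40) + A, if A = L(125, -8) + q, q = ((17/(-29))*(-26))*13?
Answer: -374473/29 ≈ -12913.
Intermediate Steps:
q = 5746/29 (q = ((17*(-1/29))*(-26))*13 = -17/29*(-26)*13 = (442/29)*13 = 5746/29 ≈ 198.14)
S(l) = 2*l*(199 + l) (S(l) = (199 + l)*(2*l) = 2*l*(199 + l))
A = 1251/29 (A = -155 + 5746/29 = 1251/29 ≈ 43.138)
S((-8 + 7) - 1*40) + A = 2*((-8 + 7) - 1*40)*(199 + ((-8 + 7) - 1*40)) + 1251/29 = 2*(-1 - 40)*(199 + (-1 - 40)) + 1251/29 = 2*(-41)*(199 - 41) + 1251/29 = 2*(-41)*158 + 1251/29 = -12956 + 1251/29 = -374473/29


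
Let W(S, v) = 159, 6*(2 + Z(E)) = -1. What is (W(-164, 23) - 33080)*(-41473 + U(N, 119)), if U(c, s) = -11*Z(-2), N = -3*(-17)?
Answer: 8187288095/6 ≈ 1.3645e+9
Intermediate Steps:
N = 51
Z(E) = -13/6 (Z(E) = -2 + (1/6)*(-1) = -2 - 1/6 = -13/6)
U(c, s) = 143/6 (U(c, s) = -11*(-13/6) = 143/6)
(W(-164, 23) - 33080)*(-41473 + U(N, 119)) = (159 - 33080)*(-41473 + 143/6) = -32921*(-248695/6) = 8187288095/6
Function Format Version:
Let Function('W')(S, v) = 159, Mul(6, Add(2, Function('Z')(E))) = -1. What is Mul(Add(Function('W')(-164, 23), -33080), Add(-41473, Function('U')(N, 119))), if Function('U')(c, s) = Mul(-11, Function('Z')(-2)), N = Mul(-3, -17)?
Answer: Rational(8187288095, 6) ≈ 1.3645e+9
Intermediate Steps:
N = 51
Function('Z')(E) = Rational(-13, 6) (Function('Z')(E) = Add(-2, Mul(Rational(1, 6), -1)) = Add(-2, Rational(-1, 6)) = Rational(-13, 6))
Function('U')(c, s) = Rational(143, 6) (Function('U')(c, s) = Mul(-11, Rational(-13, 6)) = Rational(143, 6))
Mul(Add(Function('W')(-164, 23), -33080), Add(-41473, Function('U')(N, 119))) = Mul(Add(159, -33080), Add(-41473, Rational(143, 6))) = Mul(-32921, Rational(-248695, 6)) = Rational(8187288095, 6)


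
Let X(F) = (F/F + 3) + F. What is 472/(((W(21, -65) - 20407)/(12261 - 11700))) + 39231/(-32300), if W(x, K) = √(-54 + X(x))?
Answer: -2892033250073/203805990900 - 4012*I*√29/6309783 ≈ -14.19 - 0.0034241*I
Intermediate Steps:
X(F) = 4 + F (X(F) = (1 + 3) + F = 4 + F)
W(x, K) = √(-50 + x) (W(x, K) = √(-54 + (4 + x)) = √(-50 + x))
472/(((W(21, -65) - 20407)/(12261 - 11700))) + 39231/(-32300) = 472/(((√(-50 + 21) - 20407)/(12261 - 11700))) + 39231/(-32300) = 472/(((√(-29) - 20407)/561)) + 39231*(-1/32300) = 472/(((I*√29 - 20407)*(1/561))) - 39231/32300 = 472/(((-20407 + I*√29)*(1/561))) - 39231/32300 = 472/(-20407/561 + I*√29/561) - 39231/32300 = -39231/32300 + 472/(-20407/561 + I*√29/561)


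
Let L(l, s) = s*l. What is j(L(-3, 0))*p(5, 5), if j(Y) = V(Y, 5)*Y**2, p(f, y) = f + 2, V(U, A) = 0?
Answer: 0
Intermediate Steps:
p(f, y) = 2 + f
L(l, s) = l*s
j(Y) = 0 (j(Y) = 0*Y**2 = 0)
j(L(-3, 0))*p(5, 5) = 0*(2 + 5) = 0*7 = 0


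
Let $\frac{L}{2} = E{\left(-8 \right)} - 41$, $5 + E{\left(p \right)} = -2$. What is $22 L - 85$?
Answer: $-2197$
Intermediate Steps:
$E{\left(p \right)} = -7$ ($E{\left(p \right)} = -5 - 2 = -7$)
$L = -96$ ($L = 2 \left(-7 - 41\right) = 2 \left(-48\right) = -96$)
$22 L - 85 = 22 \left(-96\right) - 85 = -2112 - 85 = -2197$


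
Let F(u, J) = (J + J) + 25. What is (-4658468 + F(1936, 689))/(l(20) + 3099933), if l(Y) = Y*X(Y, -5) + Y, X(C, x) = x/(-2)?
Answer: -4657065/3100003 ≈ -1.5023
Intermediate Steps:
X(C, x) = -x/2 (X(C, x) = x*(-1/2) = -x/2)
F(u, J) = 25 + 2*J (F(u, J) = 2*J + 25 = 25 + 2*J)
l(Y) = 7*Y/2 (l(Y) = Y*(-1/2*(-5)) + Y = Y*(5/2) + Y = 5*Y/2 + Y = 7*Y/2)
(-4658468 + F(1936, 689))/(l(20) + 3099933) = (-4658468 + (25 + 2*689))/((7/2)*20 + 3099933) = (-4658468 + (25 + 1378))/(70 + 3099933) = (-4658468 + 1403)/3100003 = -4657065*1/3100003 = -4657065/3100003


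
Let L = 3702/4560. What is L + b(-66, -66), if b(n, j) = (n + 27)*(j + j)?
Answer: 3913097/760 ≈ 5148.8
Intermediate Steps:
L = 617/760 (L = 3702*(1/4560) = 617/760 ≈ 0.81184)
b(n, j) = 2*j*(27 + n) (b(n, j) = (27 + n)*(2*j) = 2*j*(27 + n))
L + b(-66, -66) = 617/760 + 2*(-66)*(27 - 66) = 617/760 + 2*(-66)*(-39) = 617/760 + 5148 = 3913097/760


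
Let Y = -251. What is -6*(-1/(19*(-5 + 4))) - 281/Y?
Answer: 3833/4769 ≈ 0.80373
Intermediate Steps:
-6*(-1/(19*(-5 + 4))) - 281/Y = -6*(-1/(19*(-5 + 4))) - 281/(-251) = -6/((-19*(-1))) - 281*(-1/251) = -6/19 + 281/251 = 3833/4769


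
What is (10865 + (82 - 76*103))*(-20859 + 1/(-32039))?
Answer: -2084432384738/32039 ≈ -6.5059e+7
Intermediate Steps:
(10865 + (82 - 76*103))*(-20859 + 1/(-32039)) = (10865 + (82 - 7828))*(-20859 - 1/32039) = (10865 - 7746)*(-668301502/32039) = 3119*(-668301502/32039) = -2084432384738/32039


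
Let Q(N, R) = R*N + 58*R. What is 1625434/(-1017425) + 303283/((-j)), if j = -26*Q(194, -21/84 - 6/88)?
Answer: -3431519221513/23331590100 ≈ -147.08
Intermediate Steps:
Q(N, R) = 58*R + N*R (Q(N, R) = N*R + 58*R = 58*R + N*R)
j = 22932/11 (j = -26*(-21/84 - 6/88)*(58 + 194) = -26*(-21*1/84 - 6*1/88)*252 = -26*(-¼ - 3/44)*252 = -(-91)*252/11 = -26*(-882/11) = 22932/11 ≈ 2084.7)
1625434/(-1017425) + 303283/((-j)) = 1625434/(-1017425) + 303283/((-1*22932/11)) = 1625434*(-1/1017425) + 303283/(-22932/11) = -1625434/1017425 + 303283*(-11/22932) = -1625434/1017425 - 3336113/22932 = -3431519221513/23331590100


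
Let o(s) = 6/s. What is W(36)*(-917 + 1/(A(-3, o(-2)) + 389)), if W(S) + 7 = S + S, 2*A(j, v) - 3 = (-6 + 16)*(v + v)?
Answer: -42975075/721 ≈ -59605.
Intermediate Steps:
A(j, v) = 3/2 + 10*v (A(j, v) = 3/2 + ((-6 + 16)*(v + v))/2 = 3/2 + (10*(2*v))/2 = 3/2 + (20*v)/2 = 3/2 + 10*v)
W(S) = -7 + 2*S (W(S) = -7 + (S + S) = -7 + 2*S)
W(36)*(-917 + 1/(A(-3, o(-2)) + 389)) = (-7 + 2*36)*(-917 + 1/((3/2 + 10*(6/(-2))) + 389)) = (-7 + 72)*(-917 + 1/((3/2 + 10*(6*(-½))) + 389)) = 65*(-917 + 1/((3/2 + 10*(-3)) + 389)) = 65*(-917 + 1/((3/2 - 30) + 389)) = 65*(-917 + 1/(-57/2 + 389)) = 65*(-917 + 1/(721/2)) = 65*(-917 + 2/721) = 65*(-661155/721) = -42975075/721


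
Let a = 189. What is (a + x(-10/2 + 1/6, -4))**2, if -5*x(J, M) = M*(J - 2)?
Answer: 7579009/225 ≈ 33685.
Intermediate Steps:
x(J, M) = -M*(-2 + J)/5 (x(J, M) = -M*(J - 2)/5 = -M*(-2 + J)/5)
(a + x(-10/2 + 1/6, -4))**2 = (189 + (1/5)*(-4)*(2 - (-10/2 + 1/6)))**2 = (189 + (1/5)*(-4)*(2 - (-10*1/2 + 1*(1/6))))**2 = (189 + (1/5)*(-4)*(2 - (-5 + 1/6)))**2 = (189 + (1/5)*(-4)*(2 - 1*(-29/6)))**2 = (189 + (1/5)*(-4)*(2 + 29/6))**2 = (189 + (1/5)*(-4)*(41/6))**2 = (189 - 82/15)**2 = (2753/15)**2 = 7579009/225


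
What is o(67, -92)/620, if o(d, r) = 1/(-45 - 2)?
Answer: -1/29140 ≈ -3.4317e-5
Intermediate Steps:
o(d, r) = -1/47 (o(d, r) = 1/(-47) = -1/47)
o(67, -92)/620 = -1/47/620 = -1/47*1/620 = -1/29140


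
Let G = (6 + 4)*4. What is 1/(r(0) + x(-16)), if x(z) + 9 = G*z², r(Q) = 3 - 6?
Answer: 1/10228 ≈ 9.7771e-5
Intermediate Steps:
r(Q) = -3
G = 40 (G = 10*4 = 40)
x(z) = -9 + 40*z²
1/(r(0) + x(-16)) = 1/(-3 + (-9 + 40*(-16)²)) = 1/(-3 + (-9 + 40*256)) = 1/(-3 + (-9 + 10240)) = 1/(-3 + 10231) = 1/10228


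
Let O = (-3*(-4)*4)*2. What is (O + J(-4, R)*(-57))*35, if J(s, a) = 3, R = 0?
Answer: -2625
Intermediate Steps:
O = 96 (O = (12*4)*2 = 48*2 = 96)
(O + J(-4, R)*(-57))*35 = (96 + 3*(-57))*35 = (96 - 171)*35 = -75*35 = -2625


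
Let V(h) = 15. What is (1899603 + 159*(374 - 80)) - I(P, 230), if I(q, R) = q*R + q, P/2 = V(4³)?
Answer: 1939419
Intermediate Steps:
P = 30 (P = 2*15 = 30)
I(q, R) = q + R*q (I(q, R) = R*q + q = q + R*q)
(1899603 + 159*(374 - 80)) - I(P, 230) = (1899603 + 159*(374 - 80)) - 30*(1 + 230) = (1899603 + 159*294) - 30*231 = (1899603 + 46746) - 1*6930 = 1946349 - 6930 = 1939419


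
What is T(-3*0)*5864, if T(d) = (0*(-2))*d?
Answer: 0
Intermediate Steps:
T(d) = 0 (T(d) = 0*d = 0)
T(-3*0)*5864 = 0*5864 = 0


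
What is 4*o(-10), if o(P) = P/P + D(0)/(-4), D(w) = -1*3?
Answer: 7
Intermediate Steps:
D(w) = -3
o(P) = 7/4 (o(P) = P/P - 3/(-4) = 1 - 3*(-¼) = 1 + ¾ = 7/4)
4*o(-10) = 4*(7/4) = 7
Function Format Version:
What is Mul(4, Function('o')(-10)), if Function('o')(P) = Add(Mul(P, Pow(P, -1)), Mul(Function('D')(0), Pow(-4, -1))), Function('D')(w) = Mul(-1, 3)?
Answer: 7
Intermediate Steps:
Function('D')(w) = -3
Function('o')(P) = Rational(7, 4) (Function('o')(P) = Add(Mul(P, Pow(P, -1)), Mul(-3, Pow(-4, -1))) = Add(1, Mul(-3, Rational(-1, 4))) = Add(1, Rational(3, 4)) = Rational(7, 4))
Mul(4, Function('o')(-10)) = Mul(4, Rational(7, 4)) = 7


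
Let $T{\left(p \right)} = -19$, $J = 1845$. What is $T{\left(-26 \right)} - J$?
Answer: $-1864$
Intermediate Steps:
$T{\left(-26 \right)} - J = -19 - 1845 = -1864$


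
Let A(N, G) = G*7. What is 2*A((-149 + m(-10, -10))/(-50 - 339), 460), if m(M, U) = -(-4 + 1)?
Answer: 6440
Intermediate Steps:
m(M, U) = 3 (m(M, U) = -1*(-3) = 3)
A(N, G) = 7*G
2*A((-149 + m(-10, -10))/(-50 - 339), 460) = 2*(7*460) = 2*3220 = 6440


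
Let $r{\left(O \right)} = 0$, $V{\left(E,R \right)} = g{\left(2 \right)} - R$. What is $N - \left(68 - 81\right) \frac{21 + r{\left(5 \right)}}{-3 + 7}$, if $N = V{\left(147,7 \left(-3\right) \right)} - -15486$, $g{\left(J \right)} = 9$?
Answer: $\frac{62337}{4} \approx 15584.0$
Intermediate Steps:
$V{\left(E,R \right)} = 9 - R$
$N = 15516$ ($N = \left(9 - 7 \left(-3\right)\right) - -15486 = \left(9 - -21\right) + 15486 = \left(9 + 21\right) + 15486 = 30 + 15486 = 15516$)
$N - \left(68 - 81\right) \frac{21 + r{\left(5 \right)}}{-3 + 7} = 15516 - \left(68 - 81\right) \frac{21 + 0}{-3 + 7} = 15516 - - 13 \cdot \frac{21}{4} = 15516 - - 13 \cdot 21 \cdot \frac{1}{4} = 15516 - \left(-13\right) \frac{21}{4} = 15516 - - \frac{273}{4} = 15516 + \frac{273}{4} = \frac{62337}{4}$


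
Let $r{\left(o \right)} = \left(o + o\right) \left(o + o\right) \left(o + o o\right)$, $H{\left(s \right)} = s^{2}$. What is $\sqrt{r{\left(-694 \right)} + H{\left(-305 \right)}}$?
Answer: $\sqrt{926556017473} \approx 9.6258 \cdot 10^{5}$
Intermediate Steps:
$r{\left(o \right)} = 4 o^{2} \left(o + o^{2}\right)$ ($r{\left(o \right)} = 2 o 2 o \left(o + o^{2}\right) = 4 o^{2} \left(o + o^{2}\right)$)
$\sqrt{r{\left(-694 \right)} + H{\left(-305 \right)}} = \sqrt{4 \left(-694\right)^{3} \left(1 - 694\right) + \left(-305\right)^{2}} = \sqrt{4 \left(-334255384\right) \left(-693\right) + 93025} = \sqrt{926555924448 + 93025} = \sqrt{926556017473}$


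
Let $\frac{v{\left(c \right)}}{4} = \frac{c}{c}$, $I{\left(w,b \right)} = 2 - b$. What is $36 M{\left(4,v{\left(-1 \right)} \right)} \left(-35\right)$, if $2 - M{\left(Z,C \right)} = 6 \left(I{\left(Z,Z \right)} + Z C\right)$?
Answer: $103320$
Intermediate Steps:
$v{\left(c \right)} = 4$ ($v{\left(c \right)} = 4 \frac{c}{c} = 4 \cdot 1 = 4$)
$M{\left(Z,C \right)} = -10 + 6 Z - 6 C Z$ ($M{\left(Z,C \right)} = 2 - 6 \left(\left(2 - Z\right) + Z C\right) = 2 - 6 \left(\left(2 - Z\right) + C Z\right) = 2 - 6 \left(2 - Z + C Z\right) = 2 - \left(12 - 6 Z + 6 C Z\right) = -10 + 6 Z - 6 C Z$)
$36 M{\left(4,v{\left(-1 \right)} \right)} \left(-35\right) = 36 \left(-10 + 6 \cdot 4 - 24 \cdot 4\right) \left(-35\right) = 36 \left(-10 + 24 - 96\right) \left(-35\right) = 36 \left(-82\right) \left(-35\right) = \left(-2952\right) \left(-35\right) = 103320$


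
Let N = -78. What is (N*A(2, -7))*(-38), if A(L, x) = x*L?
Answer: -41496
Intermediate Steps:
A(L, x) = L*x
(N*A(2, -7))*(-38) = -156*(-7)*(-38) = -78*(-14)*(-38) = 1092*(-38) = -41496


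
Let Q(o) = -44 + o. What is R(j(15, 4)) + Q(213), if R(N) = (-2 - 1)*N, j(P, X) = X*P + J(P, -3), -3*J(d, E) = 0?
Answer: -11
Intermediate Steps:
J(d, E) = 0 (J(d, E) = -⅓*0 = 0)
j(P, X) = P*X (j(P, X) = X*P + 0 = P*X + 0 = P*X)
R(N) = -3*N
R(j(15, 4)) + Q(213) = -45*4 + (-44 + 213) = -3*60 + 169 = -180 + 169 = -11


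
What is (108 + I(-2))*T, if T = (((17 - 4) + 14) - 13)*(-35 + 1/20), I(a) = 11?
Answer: -582267/10 ≈ -58227.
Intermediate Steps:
T = -4893/10 (T = ((13 + 14) - 13)*(-35 + 1/20) = (27 - 13)*(-699/20) = 14*(-699/20) = -4893/10 ≈ -489.30)
(108 + I(-2))*T = (108 + 11)*(-4893/10) = 119*(-4893/10) = -582267/10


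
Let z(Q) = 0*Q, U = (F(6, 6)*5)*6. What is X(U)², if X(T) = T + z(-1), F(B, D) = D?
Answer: 32400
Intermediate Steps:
U = 180 (U = (6*5)*6 = 30*6 = 180)
z(Q) = 0
X(T) = T (X(T) = T + 0 = T)
X(U)² = 180² = 32400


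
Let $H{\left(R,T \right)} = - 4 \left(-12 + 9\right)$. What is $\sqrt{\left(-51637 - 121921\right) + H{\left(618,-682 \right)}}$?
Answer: $i \sqrt{173546} \approx 416.59 i$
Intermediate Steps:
$H{\left(R,T \right)} = 12$ ($H{\left(R,T \right)} = \left(-4\right) \left(-3\right) = 12$)
$\sqrt{\left(-51637 - 121921\right) + H{\left(618,-682 \right)}} = \sqrt{\left(-51637 - 121921\right) + 12} = \sqrt{-173558 + 12} = \sqrt{-173546} = i \sqrt{173546}$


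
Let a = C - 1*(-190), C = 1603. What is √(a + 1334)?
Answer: √3127 ≈ 55.920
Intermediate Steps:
a = 1793 (a = 1603 - 1*(-190) = 1603 + 190 = 1793)
√(a + 1334) = √(1793 + 1334) = √3127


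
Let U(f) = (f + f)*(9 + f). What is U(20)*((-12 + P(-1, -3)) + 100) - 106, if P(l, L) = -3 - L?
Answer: 101974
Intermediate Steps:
U(f) = 2*f*(9 + f) (U(f) = (2*f)*(9 + f) = 2*f*(9 + f))
U(20)*((-12 + P(-1, -3)) + 100) - 106 = (2*20*(9 + 20))*((-12 + (-3 - 1*(-3))) + 100) - 106 = (2*20*29)*((-12 + (-3 + 3)) + 100) - 106 = 1160*((-12 + 0) + 100) - 106 = 1160*(-12 + 100) - 106 = 1160*88 - 106 = 102080 - 106 = 101974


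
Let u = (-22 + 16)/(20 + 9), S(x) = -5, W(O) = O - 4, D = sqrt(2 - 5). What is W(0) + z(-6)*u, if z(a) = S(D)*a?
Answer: -296/29 ≈ -10.207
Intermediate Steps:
D = I*sqrt(3) (D = sqrt(-3) = I*sqrt(3) ≈ 1.732*I)
W(O) = -4 + O
z(a) = -5*a
u = -6/29 ≈ -0.20690
W(0) + z(-6)*u = (-4 + 0) - 5*(-6)*(-6/29) = -4 + 30*(-6/29) = -4 - 180/29 = -296/29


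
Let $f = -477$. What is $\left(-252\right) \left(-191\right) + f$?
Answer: $47655$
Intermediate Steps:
$\left(-252\right) \left(-191\right) + f = \left(-252\right) \left(-191\right) - 477 = 48132 - 477 = 47655$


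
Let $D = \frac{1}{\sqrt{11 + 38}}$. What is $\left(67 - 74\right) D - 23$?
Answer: $-24$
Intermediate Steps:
$D = \frac{1}{7}$ ($D = \frac{1}{\sqrt{49}} = \frac{1}{7} \approx 0.14286$)
$\left(67 - 74\right) D - 23 = \left(67 - 74\right) \frac{1}{7} - 23 = \left(-7\right) \frac{1}{7} - 23 = -1 - 23 = -24$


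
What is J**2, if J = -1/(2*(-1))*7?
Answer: 49/4 ≈ 12.250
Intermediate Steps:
J = 7/2 (J = -1/(-2)*7 = -1*(-1/2)*7 = (1/2)*7 = 7/2 ≈ 3.5000)
J**2 = (7/2)**2 = 49/4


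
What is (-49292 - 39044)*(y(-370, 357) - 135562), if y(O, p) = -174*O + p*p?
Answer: -4970401712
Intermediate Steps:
y(O, p) = p² - 174*O (y(O, p) = -174*O + p² = p² - 174*O)
(-49292 - 39044)*(y(-370, 357) - 135562) = (-49292 - 39044)*((357² - 174*(-370)) - 135562) = -88336*((127449 + 64380) - 135562) = -88336*(191829 - 135562) = -88336*56267 = -4970401712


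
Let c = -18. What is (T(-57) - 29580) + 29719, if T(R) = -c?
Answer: 157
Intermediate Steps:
T(R) = 18 (T(R) = -1*(-18) = 18)
(T(-57) - 29580) + 29719 = (18 - 29580) + 29719 = -29562 + 29719 = 157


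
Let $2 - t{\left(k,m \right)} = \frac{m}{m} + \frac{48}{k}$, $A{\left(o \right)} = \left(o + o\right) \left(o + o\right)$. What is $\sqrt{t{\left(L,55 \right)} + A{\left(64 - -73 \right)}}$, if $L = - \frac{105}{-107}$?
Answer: $\frac{\sqrt{91909405}}{35} \approx 273.91$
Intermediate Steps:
$A{\left(o \right)} = 4 o^{2}$ ($A{\left(o \right)} = 2 o 2 o = 4 o^{2}$)
$L = \frac{105}{107}$ ($L = \left(-105\right) \left(- \frac{1}{107}\right) = \frac{105}{107} \approx 0.98131$)
$t{\left(k,m \right)} = 1 - \frac{48}{k}$ ($t{\left(k,m \right)} = 2 - \left(\frac{m}{m} + \frac{48}{k}\right) = 2 - \left(1 + \frac{48}{k}\right) = 1 - \frac{48}{k}$)
$\sqrt{t{\left(L,55 \right)} + A{\left(64 - -73 \right)}} = \sqrt{\frac{-48 + \frac{105}{107}}{\frac{105}{107}} + 4 \left(64 - -73\right)^{2}} = \sqrt{\frac{107}{105} \left(- \frac{5031}{107}\right) + 4 \left(64 + 73\right)^{2}} = \sqrt{- \frac{1677}{35} + 4 \cdot 137^{2}} = \sqrt{- \frac{1677}{35} + 4 \cdot 18769} = \sqrt{- \frac{1677}{35} + 75076} = \sqrt{\frac{2625983}{35}} = \frac{\sqrt{91909405}}{35}$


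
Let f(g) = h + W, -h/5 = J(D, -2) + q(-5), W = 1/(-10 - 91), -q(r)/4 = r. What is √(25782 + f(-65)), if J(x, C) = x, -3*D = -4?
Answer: √2357225769/303 ≈ 160.24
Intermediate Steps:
D = 4/3 (D = -⅓*(-4) = 4/3 ≈ 1.3333)
q(r) = -4*r
W = -1/101 (W = 1/(-101) = -1/101 ≈ -0.0099010)
h = -320/3 (h = -5*(4/3 - 4*(-5)) = -5*(4/3 + 20) = -5*64/3 = -320/3 ≈ -106.67)
f(g) = -32323/303 (f(g) = -320/3 - 1/101 = -32323/303)
√(25782 + f(-65)) = √(25782 - 32323/303) = √(7779623/303) = √2357225769/303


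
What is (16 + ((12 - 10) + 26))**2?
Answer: 1936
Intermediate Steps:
(16 + ((12 - 10) + 26))**2 = (16 + (2 + 26))**2 = (16 + 28)**2 = 44**2 = 1936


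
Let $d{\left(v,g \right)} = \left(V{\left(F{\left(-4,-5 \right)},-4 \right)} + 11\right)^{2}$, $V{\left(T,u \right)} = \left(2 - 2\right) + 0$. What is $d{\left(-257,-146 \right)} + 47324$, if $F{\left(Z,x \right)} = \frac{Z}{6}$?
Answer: $47445$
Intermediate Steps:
$F{\left(Z,x \right)} = \frac{Z}{6}$ ($F{\left(Z,x \right)} = Z \frac{1}{6} = \frac{Z}{6}$)
$V{\left(T,u \right)} = 0$ ($V{\left(T,u \right)} = 0 + 0 = 0$)
$d{\left(v,g \right)} = 121$ ($d{\left(v,g \right)} = \left(0 + 11\right)^{2} = 11^{2} = 121$)
$d{\left(-257,-146 \right)} + 47324 = 121 + 47324 = 47445$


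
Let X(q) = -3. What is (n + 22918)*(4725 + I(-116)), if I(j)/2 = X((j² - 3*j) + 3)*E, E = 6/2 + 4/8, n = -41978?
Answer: -89658240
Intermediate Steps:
E = 7/2 (E = 6*(½) + 4*(⅛) = 3 + ½ = 7/2 ≈ 3.5000)
I(j) = -21 (I(j) = 2*(-3*7/2) = 2*(-21/2) = -21)
(n + 22918)*(4725 + I(-116)) = (-41978 + 22918)*(4725 - 21) = -19060*4704 = -89658240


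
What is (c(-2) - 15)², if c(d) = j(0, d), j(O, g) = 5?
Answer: 100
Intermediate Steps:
c(d) = 5
(c(-2) - 15)² = (5 - 15)² = (-10)² = 100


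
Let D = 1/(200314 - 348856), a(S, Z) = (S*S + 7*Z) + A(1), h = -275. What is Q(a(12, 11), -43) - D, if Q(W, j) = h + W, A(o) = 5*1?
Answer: -7278557/148542 ≈ -49.000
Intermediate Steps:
A(o) = 5
a(S, Z) = 5 + S² + 7*Z (a(S, Z) = (S*S + 7*Z) + 5 = (S² + 7*Z) + 5 = 5 + S² + 7*Z)
Q(W, j) = -275 + W
D = -1/148542 (D = 1/(-148542) = -1/148542 ≈ -6.7321e-6)
Q(a(12, 11), -43) - D = (-275 + (5 + 12² + 7*11)) - 1*(-1/148542) = (-275 + (5 + 144 + 77)) + 1/148542 = (-275 + 226) + 1/148542 = -49 + 1/148542 = -7278557/148542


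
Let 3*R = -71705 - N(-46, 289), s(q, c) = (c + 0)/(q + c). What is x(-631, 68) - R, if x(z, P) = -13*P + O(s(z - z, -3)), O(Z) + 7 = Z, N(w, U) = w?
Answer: 68989/3 ≈ 22996.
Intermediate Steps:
s(q, c) = c/(c + q)
O(Z) = -7 + Z
x(z, P) = -6 - 13*P (x(z, P) = -13*P + (-7 - 3/(-3 + (z - z))) = -13*P + (-7 - 3/(-3 + 0)) = -13*P + (-7 - 3/(-3)) = -13*P + (-7 - 3*(-⅓)) = -13*P + (-7 + 1) = -13*P - 6 = -6 - 13*P)
R = -71659/3 (R = (-71705 - 1*(-46))/3 = (-71705 + 46)/3 = (⅓)*(-71659) = -71659/3 ≈ -23886.)
x(-631, 68) - R = (-6 - 13*68) - 1*(-71659/3) = (-6 - 884) + 71659/3 = -890 + 71659/3 = 68989/3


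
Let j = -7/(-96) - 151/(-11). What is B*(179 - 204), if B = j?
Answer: -364325/1056 ≈ -345.00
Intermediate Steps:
j = 14573/1056 (j = -7*(-1/96) - 151*(-1/11) = 7/96 + 151/11 = 14573/1056 ≈ 13.800)
B = 14573/1056 ≈ 13.800
B*(179 - 204) = 14573*(179 - 204)/1056 = (14573/1056)*(-25) = -364325/1056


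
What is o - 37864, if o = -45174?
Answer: -83038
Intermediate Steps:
o - 37864 = -45174 - 37864 = -83038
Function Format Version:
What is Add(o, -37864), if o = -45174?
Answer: -83038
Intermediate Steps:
Add(o, -37864) = Add(-45174, -37864) = -83038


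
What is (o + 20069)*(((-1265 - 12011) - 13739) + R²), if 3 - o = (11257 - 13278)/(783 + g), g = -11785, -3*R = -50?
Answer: -17713152216035/33006 ≈ -5.3666e+8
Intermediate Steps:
R = 50/3 (R = -⅓*(-50) = 50/3 ≈ 16.667)
o = 30985/11002 (o = 3 - (11257 - 13278)/(783 - 11785) = 3 - (-2021)/(-11002) = 3 - (-2021)*(-1)/11002 = 3 - 1*2021/11002 = 3 - 2021/11002 = 30985/11002 ≈ 2.8163)
(o + 20069)*(((-1265 - 12011) - 13739) + R²) = (30985/11002 + 20069)*(((-1265 - 12011) - 13739) + (50/3)²) = 220830123*((-13276 - 13739) + 2500/9)/11002 = 220830123*(-27015 + 2500/9)/11002 = (220830123/11002)*(-240635/9) = -17713152216035/33006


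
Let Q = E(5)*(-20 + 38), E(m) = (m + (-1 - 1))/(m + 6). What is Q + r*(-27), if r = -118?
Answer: 35100/11 ≈ 3190.9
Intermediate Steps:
E(m) = (-2 + m)/(6 + m) (E(m) = (m - 2)/(6 + m) = (-2 + m)/(6 + m))
Q = 54/11 (Q = ((-2 + 5)/(6 + 5))*(-20 + 38) = (3/11)*18 = 54/11 ≈ 4.9091)
Q + r*(-27) = 54/11 - 118*(-27) = 54/11 + 3186 = 35100/11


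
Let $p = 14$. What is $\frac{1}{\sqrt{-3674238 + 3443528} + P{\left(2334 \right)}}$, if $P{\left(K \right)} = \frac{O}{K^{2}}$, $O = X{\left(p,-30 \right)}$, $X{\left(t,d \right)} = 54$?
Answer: $\frac{907926}{21131231885636449} - \frac{91592180164 i \sqrt{230710}}{21131231885636449} \approx 4.2966 \cdot 10^{-11} - 0.0020819 i$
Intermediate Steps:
$O = 54$
$P{\left(K \right)} = \frac{54}{K^{2}}$
$\frac{1}{\sqrt{-3674238 + 3443528} + P{\left(2334 \right)}} = \frac{1}{\sqrt{-3674238 + 3443528} + \frac{54}{5447556}} = \frac{1}{\sqrt{-230710} + 54 \cdot \frac{1}{5447556}} = \frac{1}{i \sqrt{230710} + \frac{3}{302642}} = \frac{1}{\frac{3}{302642} + i \sqrt{230710}}$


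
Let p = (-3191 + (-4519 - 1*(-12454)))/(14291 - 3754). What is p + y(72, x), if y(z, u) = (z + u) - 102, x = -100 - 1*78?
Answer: -2186952/10537 ≈ -207.55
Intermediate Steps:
p = 4744/10537 (p = (-3191 + (-4519 + 12454))/10537 = (-3191 + 7935)*(1/10537) = 4744*(1/10537) = 4744/10537 ≈ 0.45022)
x = -178 (x = -100 - 78 = -178)
y(z, u) = -102 + u + z (y(z, u) = (u + z) - 102 = -102 + u + z)
p + y(72, x) = 4744/10537 + (-102 - 178 + 72) = 4744/10537 - 208 = -2186952/10537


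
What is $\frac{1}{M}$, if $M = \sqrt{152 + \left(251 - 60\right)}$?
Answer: $\frac{\sqrt{7}}{49} \approx 0.053995$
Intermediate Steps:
$M = 7 \sqrt{7}$ ($M = \sqrt{152 + 191} = \sqrt{343} = 7 \sqrt{7} \approx 18.52$)
$\frac{1}{M} = \frac{1}{7 \sqrt{7}} = \frac{\sqrt{7}}{49}$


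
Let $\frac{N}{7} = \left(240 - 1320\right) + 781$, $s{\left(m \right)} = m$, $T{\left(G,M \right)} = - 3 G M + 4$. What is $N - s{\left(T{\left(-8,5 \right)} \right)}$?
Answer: $-2217$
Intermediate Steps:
$T{\left(G,M \right)} = 4 - 3 G M$ ($T{\left(G,M \right)} = - 3 G M + 4 = 4 - 3 G M$)
$N = -2093$ ($N = 7 \left(\left(240 - 1320\right) + 781\right) = 7 \left(-1080 + 781\right) = 7 \left(-299\right) = -2093$)
$N - s{\left(T{\left(-8,5 \right)} \right)} = -2093 - \left(4 - \left(-24\right) 5\right) = -2093 - \left(4 + 120\right) = -2093 - 124 = -2217$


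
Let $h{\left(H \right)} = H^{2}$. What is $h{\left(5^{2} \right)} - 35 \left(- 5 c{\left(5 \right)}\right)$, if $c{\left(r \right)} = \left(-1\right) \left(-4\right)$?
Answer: $1325$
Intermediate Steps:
$c{\left(r \right)} = 4$
$h{\left(5^{2} \right)} - 35 \left(- 5 c{\left(5 \right)}\right) = \left(5^{2}\right)^{2} - 35 \left(\left(-5\right) 4\right) = 25^{2} - -700 = 625 + 700 = 1325$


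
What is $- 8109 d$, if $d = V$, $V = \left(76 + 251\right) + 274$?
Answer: $-4873509$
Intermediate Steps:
$V = 601$ ($V = 327 + 274 = 601$)
$d = 601$
$- 8109 d = \left(-8109\right) 601 = -4873509$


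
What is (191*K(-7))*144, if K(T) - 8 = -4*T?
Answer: 990144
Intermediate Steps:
K(T) = 8 - 4*T
(191*K(-7))*144 = (191*(8 - 4*(-7)))*144 = (191*(8 + 28))*144 = (191*36)*144 = 6876*144 = 990144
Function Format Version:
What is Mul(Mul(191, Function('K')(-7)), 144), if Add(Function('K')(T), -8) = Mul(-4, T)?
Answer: 990144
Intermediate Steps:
Function('K')(T) = Add(8, Mul(-4, T))
Mul(Mul(191, Function('K')(-7)), 144) = Mul(Mul(191, Add(8, Mul(-4, -7))), 144) = Mul(Mul(191, Add(8, 28)), 144) = Mul(Mul(191, 36), 144) = Mul(6876, 144) = 990144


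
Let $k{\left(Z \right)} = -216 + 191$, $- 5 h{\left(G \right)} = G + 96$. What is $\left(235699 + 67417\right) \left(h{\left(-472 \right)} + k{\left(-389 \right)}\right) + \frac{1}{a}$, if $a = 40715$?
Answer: $\frac{619536670589}{40715} \approx 1.5216 \cdot 10^{7}$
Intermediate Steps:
$h{\left(G \right)} = - \frac{96}{5} - \frac{G}{5}$ ($h{\left(G \right)} = - \frac{G + 96}{5} = - \frac{96 + G}{5} = - \frac{96}{5} - \frac{G}{5}$)
$k{\left(Z \right)} = -25$
$\left(235699 + 67417\right) \left(h{\left(-472 \right)} + k{\left(-389 \right)}\right) + \frac{1}{a} = \left(235699 + 67417\right) \left(\left(- \frac{96}{5} - - \frac{472}{5}\right) - 25\right) + \frac{1}{40715} = 303116 \left(\left(- \frac{96}{5} + \frac{472}{5}\right) - 25\right) + \frac{1}{40715} = 303116 \left(\frac{376}{5} - 25\right) + \frac{1}{40715} = 303116 \cdot \frac{251}{5} + \frac{1}{40715} = \frac{76082116}{5} + \frac{1}{40715} = \frac{619536670589}{40715}$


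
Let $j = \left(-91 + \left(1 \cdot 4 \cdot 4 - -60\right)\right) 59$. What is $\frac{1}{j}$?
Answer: $- \frac{1}{885} \approx -0.0011299$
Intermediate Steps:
$j = -885$ ($j = \left(-91 + \left(4 \cdot 4 + 60\right)\right) 59 = \left(-91 + \left(16 + 60\right)\right) 59 = \left(-91 + 76\right) 59 = \left(-15\right) 59 = -885$)
$\frac{1}{j} = \frac{1}{-885} = - \frac{1}{885}$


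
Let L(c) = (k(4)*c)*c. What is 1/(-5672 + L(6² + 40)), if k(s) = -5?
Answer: -1/34552 ≈ -2.8942e-5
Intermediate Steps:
L(c) = -5*c² (L(c) = (-5*c)*c = -5*c²)
1/(-5672 + L(6² + 40)) = 1/(-5672 - 5*(6² + 40)²) = 1/(-5672 - 5*(36 + 40)²) = 1/(-5672 - 5*76²) = 1/(-5672 - 5*5776) = 1/(-5672 - 28880) = 1/(-34552) = -1/34552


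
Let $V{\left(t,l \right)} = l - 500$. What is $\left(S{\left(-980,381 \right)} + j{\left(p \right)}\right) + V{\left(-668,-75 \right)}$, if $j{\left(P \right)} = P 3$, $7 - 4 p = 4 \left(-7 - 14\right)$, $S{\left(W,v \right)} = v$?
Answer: $- \frac{503}{4} \approx -125.75$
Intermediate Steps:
$V{\left(t,l \right)} = -500 + l$
$p = \frac{91}{4}$ ($p = \frac{7}{4} - \frac{4 \left(-7 - 14\right)}{4} = \frac{7}{4} - \frac{4 \left(-21\right)}{4} = \frac{7}{4} - -21 = \frac{7}{4} + 21 = \frac{91}{4} \approx 22.75$)
$j{\left(P \right)} = 3 P$
$\left(S{\left(-980,381 \right)} + j{\left(p \right)}\right) + V{\left(-668,-75 \right)} = \left(381 + 3 \cdot \frac{91}{4}\right) - 575 = \left(381 + \frac{273}{4}\right) - 575 = \frac{1797}{4} - 575 = - \frac{503}{4}$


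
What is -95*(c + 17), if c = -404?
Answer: 36765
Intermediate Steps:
-95*(c + 17) = -95*(-404 + 17) = -95*(-387) = 36765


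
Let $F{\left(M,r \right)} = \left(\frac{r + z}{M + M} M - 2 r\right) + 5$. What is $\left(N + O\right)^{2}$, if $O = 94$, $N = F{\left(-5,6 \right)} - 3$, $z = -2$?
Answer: $7396$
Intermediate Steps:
$F{\left(M,r \right)} = 4 - \frac{3 r}{2}$ ($F{\left(M,r \right)} = \left(\frac{r - 2}{M + M} M - 2 r\right) + 5 = \left(\frac{-2 + r}{2 M} M - 2 r\right) + 5 = \left(\left(-1 + \frac{r}{2}\right) - 2 r\right) + 5 = \left(-1 - \frac{3 r}{2}\right) + 5 = 4 - \frac{3 r}{2}$)
$N = -8$ ($N = \left(4 - 9\right) - 3 = -5 - 3 = -8$)
$\left(N + O\right)^{2} = \left(-8 + 94\right)^{2} = 86^{2} = 7396$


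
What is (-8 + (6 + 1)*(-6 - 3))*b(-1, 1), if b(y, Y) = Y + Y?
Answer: -142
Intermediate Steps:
b(y, Y) = 2*Y
(-8 + (6 + 1)*(-6 - 3))*b(-1, 1) = (-8 + (6 + 1)*(-6 - 3))*(2*1) = (-8 + 7*(-9))*2 = (-8 - 63)*2 = -71*2 = -142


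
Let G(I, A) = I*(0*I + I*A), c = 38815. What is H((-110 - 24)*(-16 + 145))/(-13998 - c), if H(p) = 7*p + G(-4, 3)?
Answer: 120954/52813 ≈ 2.2902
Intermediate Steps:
G(I, A) = A*I² (G(I, A) = I*(0 + A*I) = I*(A*I) = A*I²)
H(p) = 48 + 7*p (H(p) = 7*p + 3*(-4)² = 7*p + 3*16 = 7*p + 48 = 48 + 7*p)
H((-110 - 24)*(-16 + 145))/(-13998 - c) = (48 + 7*((-110 - 24)*(-16 + 145)))/(-13998 - 1*38815) = (48 + 7*(-134*129))/(-13998 - 38815) = (48 + 7*(-17286))/(-52813) = (48 - 121002)*(-1/52813) = -120954*(-1/52813) = 120954/52813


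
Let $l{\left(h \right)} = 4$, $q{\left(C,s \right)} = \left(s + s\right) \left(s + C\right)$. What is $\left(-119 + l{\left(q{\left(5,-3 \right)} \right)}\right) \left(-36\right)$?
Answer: $4140$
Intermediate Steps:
$q{\left(C,s \right)} = 2 s \left(C + s\right)$
$\left(-119 + l{\left(q{\left(5,-3 \right)} \right)}\right) \left(-36\right) = \left(-119 + 4\right) \left(-36\right) = \left(-115\right) \left(-36\right) = 4140$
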